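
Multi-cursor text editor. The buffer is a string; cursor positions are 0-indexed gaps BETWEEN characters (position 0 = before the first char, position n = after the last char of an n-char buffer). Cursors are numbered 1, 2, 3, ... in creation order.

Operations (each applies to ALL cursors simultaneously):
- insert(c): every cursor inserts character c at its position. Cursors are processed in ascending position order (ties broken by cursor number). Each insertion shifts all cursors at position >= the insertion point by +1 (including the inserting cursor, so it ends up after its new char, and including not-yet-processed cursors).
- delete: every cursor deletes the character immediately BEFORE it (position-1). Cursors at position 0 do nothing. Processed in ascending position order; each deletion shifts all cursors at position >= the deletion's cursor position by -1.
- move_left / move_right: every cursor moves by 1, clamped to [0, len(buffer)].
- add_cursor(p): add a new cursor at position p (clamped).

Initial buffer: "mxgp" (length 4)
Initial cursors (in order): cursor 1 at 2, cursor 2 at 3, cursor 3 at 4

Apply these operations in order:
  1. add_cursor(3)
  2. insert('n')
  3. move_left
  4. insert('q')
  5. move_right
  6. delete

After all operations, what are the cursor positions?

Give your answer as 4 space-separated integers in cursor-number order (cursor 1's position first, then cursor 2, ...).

After op 1 (add_cursor(3)): buffer="mxgp" (len 4), cursors c1@2 c2@3 c4@3 c3@4, authorship ....
After op 2 (insert('n')): buffer="mxngnnpn" (len 8), cursors c1@3 c2@6 c4@6 c3@8, authorship ..1.24.3
After op 3 (move_left): buffer="mxngnnpn" (len 8), cursors c1@2 c2@5 c4@5 c3@7, authorship ..1.24.3
After op 4 (insert('q')): buffer="mxqngnqqnpqn" (len 12), cursors c1@3 c2@8 c4@8 c3@11, authorship ..11.2244.33
After op 5 (move_right): buffer="mxqngnqqnpqn" (len 12), cursors c1@4 c2@9 c4@9 c3@12, authorship ..11.2244.33
After op 6 (delete): buffer="mxqgnqpq" (len 8), cursors c1@3 c2@6 c4@6 c3@8, authorship ..1.22.3

Answer: 3 6 8 6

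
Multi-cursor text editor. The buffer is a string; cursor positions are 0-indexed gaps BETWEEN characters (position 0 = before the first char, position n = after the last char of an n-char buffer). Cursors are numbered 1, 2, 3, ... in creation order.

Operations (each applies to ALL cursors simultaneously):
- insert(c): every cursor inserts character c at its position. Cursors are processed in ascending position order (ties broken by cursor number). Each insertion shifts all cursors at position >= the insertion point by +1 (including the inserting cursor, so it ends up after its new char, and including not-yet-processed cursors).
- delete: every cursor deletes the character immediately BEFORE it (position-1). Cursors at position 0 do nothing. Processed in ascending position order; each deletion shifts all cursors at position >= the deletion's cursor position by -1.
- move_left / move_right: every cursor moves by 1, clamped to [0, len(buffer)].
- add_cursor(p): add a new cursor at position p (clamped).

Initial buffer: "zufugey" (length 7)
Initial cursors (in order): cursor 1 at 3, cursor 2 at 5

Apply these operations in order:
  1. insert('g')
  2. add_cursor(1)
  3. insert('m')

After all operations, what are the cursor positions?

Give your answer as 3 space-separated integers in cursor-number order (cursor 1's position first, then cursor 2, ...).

Answer: 6 10 2

Derivation:
After op 1 (insert('g')): buffer="zufguggey" (len 9), cursors c1@4 c2@7, authorship ...1..2..
After op 2 (add_cursor(1)): buffer="zufguggey" (len 9), cursors c3@1 c1@4 c2@7, authorship ...1..2..
After op 3 (insert('m')): buffer="zmufgmuggmey" (len 12), cursors c3@2 c1@6 c2@10, authorship .3..11..22..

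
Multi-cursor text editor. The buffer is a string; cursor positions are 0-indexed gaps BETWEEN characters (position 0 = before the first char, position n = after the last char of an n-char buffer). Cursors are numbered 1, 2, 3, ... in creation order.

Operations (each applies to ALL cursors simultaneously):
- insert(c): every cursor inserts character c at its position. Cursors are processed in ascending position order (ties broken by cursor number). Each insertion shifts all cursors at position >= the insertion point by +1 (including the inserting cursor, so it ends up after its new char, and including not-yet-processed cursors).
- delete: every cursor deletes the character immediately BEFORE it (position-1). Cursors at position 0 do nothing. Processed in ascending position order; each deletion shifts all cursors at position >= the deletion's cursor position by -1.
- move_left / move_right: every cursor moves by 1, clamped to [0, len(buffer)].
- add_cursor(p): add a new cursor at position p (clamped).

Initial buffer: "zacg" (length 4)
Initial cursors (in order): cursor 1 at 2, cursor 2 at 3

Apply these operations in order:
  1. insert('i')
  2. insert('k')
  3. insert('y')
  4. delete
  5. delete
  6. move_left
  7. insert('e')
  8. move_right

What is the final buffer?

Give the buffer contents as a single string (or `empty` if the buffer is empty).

After op 1 (insert('i')): buffer="zaicig" (len 6), cursors c1@3 c2@5, authorship ..1.2.
After op 2 (insert('k')): buffer="zaikcikg" (len 8), cursors c1@4 c2@7, authorship ..11.22.
After op 3 (insert('y')): buffer="zaikycikyg" (len 10), cursors c1@5 c2@9, authorship ..111.222.
After op 4 (delete): buffer="zaikcikg" (len 8), cursors c1@4 c2@7, authorship ..11.22.
After op 5 (delete): buffer="zaicig" (len 6), cursors c1@3 c2@5, authorship ..1.2.
After op 6 (move_left): buffer="zaicig" (len 6), cursors c1@2 c2@4, authorship ..1.2.
After op 7 (insert('e')): buffer="zaeiceig" (len 8), cursors c1@3 c2@6, authorship ..11.22.
After op 8 (move_right): buffer="zaeiceig" (len 8), cursors c1@4 c2@7, authorship ..11.22.

Answer: zaeiceig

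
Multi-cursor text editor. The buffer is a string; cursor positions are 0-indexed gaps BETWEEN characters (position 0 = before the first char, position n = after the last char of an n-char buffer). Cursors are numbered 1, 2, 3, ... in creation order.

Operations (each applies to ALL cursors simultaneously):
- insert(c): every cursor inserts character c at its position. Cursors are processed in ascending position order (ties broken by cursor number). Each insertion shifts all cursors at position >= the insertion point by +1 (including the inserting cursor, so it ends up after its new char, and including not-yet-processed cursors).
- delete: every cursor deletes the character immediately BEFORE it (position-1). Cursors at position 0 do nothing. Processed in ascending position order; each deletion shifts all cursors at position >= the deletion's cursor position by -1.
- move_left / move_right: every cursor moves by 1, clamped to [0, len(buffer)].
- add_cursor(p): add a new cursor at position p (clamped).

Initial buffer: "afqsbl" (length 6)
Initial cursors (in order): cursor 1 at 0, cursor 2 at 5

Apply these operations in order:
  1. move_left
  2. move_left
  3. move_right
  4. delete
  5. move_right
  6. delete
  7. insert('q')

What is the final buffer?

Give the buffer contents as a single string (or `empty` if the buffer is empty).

Answer: qqql

Derivation:
After op 1 (move_left): buffer="afqsbl" (len 6), cursors c1@0 c2@4, authorship ......
After op 2 (move_left): buffer="afqsbl" (len 6), cursors c1@0 c2@3, authorship ......
After op 3 (move_right): buffer="afqsbl" (len 6), cursors c1@1 c2@4, authorship ......
After op 4 (delete): buffer="fqbl" (len 4), cursors c1@0 c2@2, authorship ....
After op 5 (move_right): buffer="fqbl" (len 4), cursors c1@1 c2@3, authorship ....
After op 6 (delete): buffer="ql" (len 2), cursors c1@0 c2@1, authorship ..
After op 7 (insert('q')): buffer="qqql" (len 4), cursors c1@1 c2@3, authorship 1.2.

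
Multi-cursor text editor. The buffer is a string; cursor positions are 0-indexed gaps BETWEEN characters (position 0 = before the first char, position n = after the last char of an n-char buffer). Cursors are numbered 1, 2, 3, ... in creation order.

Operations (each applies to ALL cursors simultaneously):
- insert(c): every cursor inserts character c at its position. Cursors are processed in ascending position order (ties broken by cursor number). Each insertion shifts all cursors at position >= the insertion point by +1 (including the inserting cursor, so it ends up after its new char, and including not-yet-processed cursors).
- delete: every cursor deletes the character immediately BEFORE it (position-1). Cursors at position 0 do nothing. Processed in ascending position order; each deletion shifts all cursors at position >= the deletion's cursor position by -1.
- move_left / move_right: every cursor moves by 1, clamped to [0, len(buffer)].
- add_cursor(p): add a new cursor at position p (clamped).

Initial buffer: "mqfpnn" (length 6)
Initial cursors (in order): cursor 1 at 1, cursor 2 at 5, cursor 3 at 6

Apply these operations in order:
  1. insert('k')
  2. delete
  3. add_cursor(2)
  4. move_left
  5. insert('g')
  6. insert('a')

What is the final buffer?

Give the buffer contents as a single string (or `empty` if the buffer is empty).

Answer: gamgaqfpgangan

Derivation:
After op 1 (insert('k')): buffer="mkqfpnknk" (len 9), cursors c1@2 c2@7 c3@9, authorship .1....2.3
After op 2 (delete): buffer="mqfpnn" (len 6), cursors c1@1 c2@5 c3@6, authorship ......
After op 3 (add_cursor(2)): buffer="mqfpnn" (len 6), cursors c1@1 c4@2 c2@5 c3@6, authorship ......
After op 4 (move_left): buffer="mqfpnn" (len 6), cursors c1@0 c4@1 c2@4 c3@5, authorship ......
After op 5 (insert('g')): buffer="gmgqfpgngn" (len 10), cursors c1@1 c4@3 c2@7 c3@9, authorship 1.4...2.3.
After op 6 (insert('a')): buffer="gamgaqfpgangan" (len 14), cursors c1@2 c4@5 c2@10 c3@13, authorship 11.44...22.33.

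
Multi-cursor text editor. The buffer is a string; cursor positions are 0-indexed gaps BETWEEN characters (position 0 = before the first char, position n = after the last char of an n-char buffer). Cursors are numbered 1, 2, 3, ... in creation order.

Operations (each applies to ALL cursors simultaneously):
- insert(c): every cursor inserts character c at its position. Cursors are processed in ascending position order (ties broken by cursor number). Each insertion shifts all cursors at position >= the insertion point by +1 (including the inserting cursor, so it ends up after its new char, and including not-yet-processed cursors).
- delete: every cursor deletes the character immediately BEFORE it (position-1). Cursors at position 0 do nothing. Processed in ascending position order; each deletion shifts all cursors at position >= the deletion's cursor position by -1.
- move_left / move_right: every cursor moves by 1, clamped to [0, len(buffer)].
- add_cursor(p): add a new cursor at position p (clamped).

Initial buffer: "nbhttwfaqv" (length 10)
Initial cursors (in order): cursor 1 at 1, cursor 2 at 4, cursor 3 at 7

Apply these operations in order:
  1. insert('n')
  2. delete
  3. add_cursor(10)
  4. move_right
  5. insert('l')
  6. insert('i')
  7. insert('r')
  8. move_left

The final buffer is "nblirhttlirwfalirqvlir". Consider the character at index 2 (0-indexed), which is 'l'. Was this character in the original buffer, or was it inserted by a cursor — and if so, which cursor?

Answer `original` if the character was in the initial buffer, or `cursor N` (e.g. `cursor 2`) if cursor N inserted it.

Answer: cursor 1

Derivation:
After op 1 (insert('n')): buffer="nnbhtntwfnaqv" (len 13), cursors c1@2 c2@6 c3@10, authorship .1...2...3...
After op 2 (delete): buffer="nbhttwfaqv" (len 10), cursors c1@1 c2@4 c3@7, authorship ..........
After op 3 (add_cursor(10)): buffer="nbhttwfaqv" (len 10), cursors c1@1 c2@4 c3@7 c4@10, authorship ..........
After op 4 (move_right): buffer="nbhttwfaqv" (len 10), cursors c1@2 c2@5 c3@8 c4@10, authorship ..........
After op 5 (insert('l')): buffer="nblhttlwfalqvl" (len 14), cursors c1@3 c2@7 c3@11 c4@14, authorship ..1...2...3..4
After op 6 (insert('i')): buffer="nblihttliwfaliqvli" (len 18), cursors c1@4 c2@9 c3@14 c4@18, authorship ..11...22...33..44
After op 7 (insert('r')): buffer="nblirhttlirwfalirqvlir" (len 22), cursors c1@5 c2@11 c3@17 c4@22, authorship ..111...222...333..444
After op 8 (move_left): buffer="nblirhttlirwfalirqvlir" (len 22), cursors c1@4 c2@10 c3@16 c4@21, authorship ..111...222...333..444
Authorship (.=original, N=cursor N): . . 1 1 1 . . . 2 2 2 . . . 3 3 3 . . 4 4 4
Index 2: author = 1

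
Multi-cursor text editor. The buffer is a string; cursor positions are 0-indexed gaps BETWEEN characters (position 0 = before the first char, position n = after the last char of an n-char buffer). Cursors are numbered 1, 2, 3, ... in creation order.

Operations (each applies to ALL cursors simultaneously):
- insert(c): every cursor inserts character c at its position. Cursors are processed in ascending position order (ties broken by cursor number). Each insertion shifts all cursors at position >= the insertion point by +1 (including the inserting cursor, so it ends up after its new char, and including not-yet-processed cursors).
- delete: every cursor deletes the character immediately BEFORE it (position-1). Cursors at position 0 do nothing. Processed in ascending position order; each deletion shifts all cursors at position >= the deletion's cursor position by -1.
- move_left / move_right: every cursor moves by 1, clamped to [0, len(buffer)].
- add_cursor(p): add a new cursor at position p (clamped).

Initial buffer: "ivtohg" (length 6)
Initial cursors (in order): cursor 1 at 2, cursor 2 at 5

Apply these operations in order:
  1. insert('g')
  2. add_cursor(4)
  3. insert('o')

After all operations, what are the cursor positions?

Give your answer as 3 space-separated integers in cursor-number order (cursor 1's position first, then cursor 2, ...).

Answer: 4 10 6

Derivation:
After op 1 (insert('g')): buffer="ivgtohgg" (len 8), cursors c1@3 c2@7, authorship ..1...2.
After op 2 (add_cursor(4)): buffer="ivgtohgg" (len 8), cursors c1@3 c3@4 c2@7, authorship ..1...2.
After op 3 (insert('o')): buffer="ivgotoohgog" (len 11), cursors c1@4 c3@6 c2@10, authorship ..11.3..22.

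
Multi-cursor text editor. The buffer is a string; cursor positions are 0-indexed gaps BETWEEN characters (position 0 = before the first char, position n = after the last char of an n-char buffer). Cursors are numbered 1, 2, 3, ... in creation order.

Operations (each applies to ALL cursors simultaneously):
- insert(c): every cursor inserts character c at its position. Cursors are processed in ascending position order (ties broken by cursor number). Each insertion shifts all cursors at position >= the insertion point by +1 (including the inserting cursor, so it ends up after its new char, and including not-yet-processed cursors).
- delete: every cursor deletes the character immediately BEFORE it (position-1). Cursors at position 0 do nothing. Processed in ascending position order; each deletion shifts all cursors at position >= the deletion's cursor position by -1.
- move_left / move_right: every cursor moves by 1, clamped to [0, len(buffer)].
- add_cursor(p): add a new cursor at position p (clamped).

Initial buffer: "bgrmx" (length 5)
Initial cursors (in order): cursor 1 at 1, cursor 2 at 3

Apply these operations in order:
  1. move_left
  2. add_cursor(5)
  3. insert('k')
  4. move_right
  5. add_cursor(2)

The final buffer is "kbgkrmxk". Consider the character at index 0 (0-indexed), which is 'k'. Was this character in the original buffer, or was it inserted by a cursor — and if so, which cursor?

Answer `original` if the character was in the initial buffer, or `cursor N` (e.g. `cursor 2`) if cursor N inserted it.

After op 1 (move_left): buffer="bgrmx" (len 5), cursors c1@0 c2@2, authorship .....
After op 2 (add_cursor(5)): buffer="bgrmx" (len 5), cursors c1@0 c2@2 c3@5, authorship .....
After op 3 (insert('k')): buffer="kbgkrmxk" (len 8), cursors c1@1 c2@4 c3@8, authorship 1..2...3
After op 4 (move_right): buffer="kbgkrmxk" (len 8), cursors c1@2 c2@5 c3@8, authorship 1..2...3
After op 5 (add_cursor(2)): buffer="kbgkrmxk" (len 8), cursors c1@2 c4@2 c2@5 c3@8, authorship 1..2...3
Authorship (.=original, N=cursor N): 1 . . 2 . . . 3
Index 0: author = 1

Answer: cursor 1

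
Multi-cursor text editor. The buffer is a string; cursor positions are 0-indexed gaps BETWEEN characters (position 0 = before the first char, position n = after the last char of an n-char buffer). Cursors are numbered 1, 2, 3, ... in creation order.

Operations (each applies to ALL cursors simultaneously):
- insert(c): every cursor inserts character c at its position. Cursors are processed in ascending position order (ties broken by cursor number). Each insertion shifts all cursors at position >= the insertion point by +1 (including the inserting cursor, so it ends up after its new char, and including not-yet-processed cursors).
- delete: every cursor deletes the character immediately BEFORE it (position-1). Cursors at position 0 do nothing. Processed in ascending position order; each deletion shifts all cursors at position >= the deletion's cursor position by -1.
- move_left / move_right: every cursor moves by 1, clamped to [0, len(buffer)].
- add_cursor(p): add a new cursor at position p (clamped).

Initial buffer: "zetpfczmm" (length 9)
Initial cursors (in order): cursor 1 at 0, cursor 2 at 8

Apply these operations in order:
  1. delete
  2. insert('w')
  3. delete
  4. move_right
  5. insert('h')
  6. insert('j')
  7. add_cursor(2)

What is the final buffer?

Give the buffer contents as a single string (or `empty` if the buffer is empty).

Answer: zhjetpfczmhj

Derivation:
After op 1 (delete): buffer="zetpfczm" (len 8), cursors c1@0 c2@7, authorship ........
After op 2 (insert('w')): buffer="wzetpfczwm" (len 10), cursors c1@1 c2@9, authorship 1.......2.
After op 3 (delete): buffer="zetpfczm" (len 8), cursors c1@0 c2@7, authorship ........
After op 4 (move_right): buffer="zetpfczm" (len 8), cursors c1@1 c2@8, authorship ........
After op 5 (insert('h')): buffer="zhetpfczmh" (len 10), cursors c1@2 c2@10, authorship .1.......2
After op 6 (insert('j')): buffer="zhjetpfczmhj" (len 12), cursors c1@3 c2@12, authorship .11.......22
After op 7 (add_cursor(2)): buffer="zhjetpfczmhj" (len 12), cursors c3@2 c1@3 c2@12, authorship .11.......22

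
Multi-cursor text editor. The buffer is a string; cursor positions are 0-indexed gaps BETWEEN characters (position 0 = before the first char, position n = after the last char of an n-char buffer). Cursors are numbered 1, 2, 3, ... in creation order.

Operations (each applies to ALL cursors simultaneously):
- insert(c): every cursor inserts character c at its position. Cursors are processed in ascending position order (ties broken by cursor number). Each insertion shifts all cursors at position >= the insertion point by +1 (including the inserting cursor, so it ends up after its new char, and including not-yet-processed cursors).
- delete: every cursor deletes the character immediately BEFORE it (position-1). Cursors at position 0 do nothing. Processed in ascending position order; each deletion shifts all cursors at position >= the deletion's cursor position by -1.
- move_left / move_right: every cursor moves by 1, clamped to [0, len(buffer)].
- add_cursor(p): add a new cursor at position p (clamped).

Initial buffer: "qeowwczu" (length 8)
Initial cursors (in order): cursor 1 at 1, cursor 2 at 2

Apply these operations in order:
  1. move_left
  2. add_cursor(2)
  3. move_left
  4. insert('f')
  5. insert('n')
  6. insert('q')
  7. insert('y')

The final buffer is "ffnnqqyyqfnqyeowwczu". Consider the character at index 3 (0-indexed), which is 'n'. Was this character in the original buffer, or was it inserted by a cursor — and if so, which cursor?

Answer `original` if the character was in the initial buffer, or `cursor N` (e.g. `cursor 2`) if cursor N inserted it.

Answer: cursor 2

Derivation:
After op 1 (move_left): buffer="qeowwczu" (len 8), cursors c1@0 c2@1, authorship ........
After op 2 (add_cursor(2)): buffer="qeowwczu" (len 8), cursors c1@0 c2@1 c3@2, authorship ........
After op 3 (move_left): buffer="qeowwczu" (len 8), cursors c1@0 c2@0 c3@1, authorship ........
After op 4 (insert('f')): buffer="ffqfeowwczu" (len 11), cursors c1@2 c2@2 c3@4, authorship 12.3.......
After op 5 (insert('n')): buffer="ffnnqfneowwczu" (len 14), cursors c1@4 c2@4 c3@7, authorship 1212.33.......
After op 6 (insert('q')): buffer="ffnnqqqfnqeowwczu" (len 17), cursors c1@6 c2@6 c3@10, authorship 121212.333.......
After op 7 (insert('y')): buffer="ffnnqqyyqfnqyeowwczu" (len 20), cursors c1@8 c2@8 c3@13, authorship 12121212.3333.......
Authorship (.=original, N=cursor N): 1 2 1 2 1 2 1 2 . 3 3 3 3 . . . . . . .
Index 3: author = 2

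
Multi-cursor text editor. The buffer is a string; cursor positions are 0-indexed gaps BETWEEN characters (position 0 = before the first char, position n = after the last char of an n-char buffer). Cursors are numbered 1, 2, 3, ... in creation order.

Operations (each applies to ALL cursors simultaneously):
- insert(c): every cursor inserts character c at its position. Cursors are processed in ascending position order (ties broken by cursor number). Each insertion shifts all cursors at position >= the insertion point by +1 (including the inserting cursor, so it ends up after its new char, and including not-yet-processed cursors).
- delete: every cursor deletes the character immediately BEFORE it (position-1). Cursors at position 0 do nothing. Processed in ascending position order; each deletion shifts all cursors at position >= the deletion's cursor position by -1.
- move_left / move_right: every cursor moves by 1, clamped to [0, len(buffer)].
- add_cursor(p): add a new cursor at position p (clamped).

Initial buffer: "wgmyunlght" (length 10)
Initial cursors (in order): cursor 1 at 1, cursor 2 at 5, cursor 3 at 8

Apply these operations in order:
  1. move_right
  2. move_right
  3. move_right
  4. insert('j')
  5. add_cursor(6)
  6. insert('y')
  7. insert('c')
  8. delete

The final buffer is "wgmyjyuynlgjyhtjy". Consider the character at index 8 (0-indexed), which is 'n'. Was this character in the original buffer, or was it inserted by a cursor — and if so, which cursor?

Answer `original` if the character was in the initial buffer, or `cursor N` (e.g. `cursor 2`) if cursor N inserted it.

Answer: original

Derivation:
After op 1 (move_right): buffer="wgmyunlght" (len 10), cursors c1@2 c2@6 c3@9, authorship ..........
After op 2 (move_right): buffer="wgmyunlght" (len 10), cursors c1@3 c2@7 c3@10, authorship ..........
After op 3 (move_right): buffer="wgmyunlght" (len 10), cursors c1@4 c2@8 c3@10, authorship ..........
After op 4 (insert('j')): buffer="wgmyjunlgjhtj" (len 13), cursors c1@5 c2@10 c3@13, authorship ....1....2..3
After op 5 (add_cursor(6)): buffer="wgmyjunlgjhtj" (len 13), cursors c1@5 c4@6 c2@10 c3@13, authorship ....1....2..3
After op 6 (insert('y')): buffer="wgmyjyuynlgjyhtjy" (len 17), cursors c1@6 c4@8 c2@13 c3@17, authorship ....11.4...22..33
After op 7 (insert('c')): buffer="wgmyjycuycnlgjychtjyc" (len 21), cursors c1@7 c4@10 c2@16 c3@21, authorship ....111.44...222..333
After op 8 (delete): buffer="wgmyjyuynlgjyhtjy" (len 17), cursors c1@6 c4@8 c2@13 c3@17, authorship ....11.4...22..33
Authorship (.=original, N=cursor N): . . . . 1 1 . 4 . . . 2 2 . . 3 3
Index 8: author = original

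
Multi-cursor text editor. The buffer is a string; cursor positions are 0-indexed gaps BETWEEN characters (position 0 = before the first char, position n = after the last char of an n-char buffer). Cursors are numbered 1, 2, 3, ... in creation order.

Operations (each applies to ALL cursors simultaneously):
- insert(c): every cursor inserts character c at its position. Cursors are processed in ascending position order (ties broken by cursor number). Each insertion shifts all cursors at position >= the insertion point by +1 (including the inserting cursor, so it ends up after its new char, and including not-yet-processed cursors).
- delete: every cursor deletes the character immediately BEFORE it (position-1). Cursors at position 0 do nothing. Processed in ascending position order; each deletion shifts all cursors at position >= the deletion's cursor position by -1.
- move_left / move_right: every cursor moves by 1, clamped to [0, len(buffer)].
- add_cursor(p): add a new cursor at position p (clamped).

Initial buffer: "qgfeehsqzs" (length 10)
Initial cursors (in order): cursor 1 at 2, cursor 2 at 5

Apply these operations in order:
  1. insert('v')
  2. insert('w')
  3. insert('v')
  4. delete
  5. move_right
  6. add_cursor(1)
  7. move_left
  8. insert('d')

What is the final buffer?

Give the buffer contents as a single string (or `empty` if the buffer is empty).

After op 1 (insert('v')): buffer="qgvfeevhsqzs" (len 12), cursors c1@3 c2@7, authorship ..1...2.....
After op 2 (insert('w')): buffer="qgvwfeevwhsqzs" (len 14), cursors c1@4 c2@9, authorship ..11...22.....
After op 3 (insert('v')): buffer="qgvwvfeevwvhsqzs" (len 16), cursors c1@5 c2@11, authorship ..111...222.....
After op 4 (delete): buffer="qgvwfeevwhsqzs" (len 14), cursors c1@4 c2@9, authorship ..11...22.....
After op 5 (move_right): buffer="qgvwfeevwhsqzs" (len 14), cursors c1@5 c2@10, authorship ..11...22.....
After op 6 (add_cursor(1)): buffer="qgvwfeevwhsqzs" (len 14), cursors c3@1 c1@5 c2@10, authorship ..11...22.....
After op 7 (move_left): buffer="qgvwfeevwhsqzs" (len 14), cursors c3@0 c1@4 c2@9, authorship ..11...22.....
After op 8 (insert('d')): buffer="dqgvwdfeevwdhsqzs" (len 17), cursors c3@1 c1@6 c2@12, authorship 3..111...222.....

Answer: dqgvwdfeevwdhsqzs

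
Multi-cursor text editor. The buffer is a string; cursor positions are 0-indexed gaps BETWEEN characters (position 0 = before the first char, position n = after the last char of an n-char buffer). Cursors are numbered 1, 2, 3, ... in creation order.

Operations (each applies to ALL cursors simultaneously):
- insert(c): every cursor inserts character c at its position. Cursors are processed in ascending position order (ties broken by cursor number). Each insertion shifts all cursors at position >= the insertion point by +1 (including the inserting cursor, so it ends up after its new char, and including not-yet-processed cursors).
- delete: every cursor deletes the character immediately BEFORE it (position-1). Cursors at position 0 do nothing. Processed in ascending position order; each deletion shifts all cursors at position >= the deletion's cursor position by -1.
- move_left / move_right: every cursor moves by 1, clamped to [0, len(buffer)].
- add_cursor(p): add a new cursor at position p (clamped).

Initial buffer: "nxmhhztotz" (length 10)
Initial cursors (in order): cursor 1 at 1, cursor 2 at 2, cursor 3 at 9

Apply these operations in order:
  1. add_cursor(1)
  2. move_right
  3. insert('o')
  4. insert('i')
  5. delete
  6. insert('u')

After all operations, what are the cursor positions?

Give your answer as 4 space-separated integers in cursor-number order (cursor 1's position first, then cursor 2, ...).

Answer: 6 9 18 6

Derivation:
After op 1 (add_cursor(1)): buffer="nxmhhztotz" (len 10), cursors c1@1 c4@1 c2@2 c3@9, authorship ..........
After op 2 (move_right): buffer="nxmhhztotz" (len 10), cursors c1@2 c4@2 c2@3 c3@10, authorship ..........
After op 3 (insert('o')): buffer="nxoomohhztotzo" (len 14), cursors c1@4 c4@4 c2@6 c3@14, authorship ..14.2.......3
After op 4 (insert('i')): buffer="nxooiimoihhztotzoi" (len 18), cursors c1@6 c4@6 c2@9 c3@18, authorship ..1414.22.......33
After op 5 (delete): buffer="nxoomohhztotzo" (len 14), cursors c1@4 c4@4 c2@6 c3@14, authorship ..14.2.......3
After op 6 (insert('u')): buffer="nxoouumouhhztotzou" (len 18), cursors c1@6 c4@6 c2@9 c3@18, authorship ..1414.22.......33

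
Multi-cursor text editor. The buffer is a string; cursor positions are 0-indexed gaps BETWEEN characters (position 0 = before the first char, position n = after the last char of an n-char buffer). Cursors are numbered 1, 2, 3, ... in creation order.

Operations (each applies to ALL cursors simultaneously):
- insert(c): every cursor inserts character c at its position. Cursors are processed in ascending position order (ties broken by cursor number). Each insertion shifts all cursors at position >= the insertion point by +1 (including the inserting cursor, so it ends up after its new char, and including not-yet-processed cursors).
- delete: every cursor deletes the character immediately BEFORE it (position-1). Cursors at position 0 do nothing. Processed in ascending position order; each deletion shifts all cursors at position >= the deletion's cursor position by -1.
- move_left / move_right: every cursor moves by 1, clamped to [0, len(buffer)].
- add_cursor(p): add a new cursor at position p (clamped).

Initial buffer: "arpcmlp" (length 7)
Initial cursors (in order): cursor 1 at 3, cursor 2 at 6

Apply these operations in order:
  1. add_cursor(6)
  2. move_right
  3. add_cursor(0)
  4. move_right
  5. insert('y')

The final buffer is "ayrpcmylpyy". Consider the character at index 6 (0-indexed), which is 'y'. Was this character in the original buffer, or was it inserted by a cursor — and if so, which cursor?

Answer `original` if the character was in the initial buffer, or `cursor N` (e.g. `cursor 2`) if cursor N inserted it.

After op 1 (add_cursor(6)): buffer="arpcmlp" (len 7), cursors c1@3 c2@6 c3@6, authorship .......
After op 2 (move_right): buffer="arpcmlp" (len 7), cursors c1@4 c2@7 c3@7, authorship .......
After op 3 (add_cursor(0)): buffer="arpcmlp" (len 7), cursors c4@0 c1@4 c2@7 c3@7, authorship .......
After op 4 (move_right): buffer="arpcmlp" (len 7), cursors c4@1 c1@5 c2@7 c3@7, authorship .......
After op 5 (insert('y')): buffer="ayrpcmylpyy" (len 11), cursors c4@2 c1@7 c2@11 c3@11, authorship .4....1..23
Authorship (.=original, N=cursor N): . 4 . . . . 1 . . 2 3
Index 6: author = 1

Answer: cursor 1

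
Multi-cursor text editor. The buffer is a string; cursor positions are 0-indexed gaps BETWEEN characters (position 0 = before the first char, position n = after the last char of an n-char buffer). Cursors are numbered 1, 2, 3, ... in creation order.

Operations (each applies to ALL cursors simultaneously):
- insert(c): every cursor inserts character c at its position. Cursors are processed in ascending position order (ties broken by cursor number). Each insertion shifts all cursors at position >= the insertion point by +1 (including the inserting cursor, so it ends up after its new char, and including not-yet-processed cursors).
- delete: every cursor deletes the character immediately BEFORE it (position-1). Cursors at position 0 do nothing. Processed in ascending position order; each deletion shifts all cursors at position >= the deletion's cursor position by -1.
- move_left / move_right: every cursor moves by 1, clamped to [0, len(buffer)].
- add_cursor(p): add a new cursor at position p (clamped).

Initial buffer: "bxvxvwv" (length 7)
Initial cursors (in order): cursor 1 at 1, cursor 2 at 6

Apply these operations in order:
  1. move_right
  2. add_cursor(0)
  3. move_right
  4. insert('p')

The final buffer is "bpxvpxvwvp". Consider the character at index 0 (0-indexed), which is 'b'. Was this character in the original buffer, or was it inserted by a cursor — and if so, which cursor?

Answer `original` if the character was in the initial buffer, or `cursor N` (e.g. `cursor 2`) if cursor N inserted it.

After op 1 (move_right): buffer="bxvxvwv" (len 7), cursors c1@2 c2@7, authorship .......
After op 2 (add_cursor(0)): buffer="bxvxvwv" (len 7), cursors c3@0 c1@2 c2@7, authorship .......
After op 3 (move_right): buffer="bxvxvwv" (len 7), cursors c3@1 c1@3 c2@7, authorship .......
After op 4 (insert('p')): buffer="bpxvpxvwvp" (len 10), cursors c3@2 c1@5 c2@10, authorship .3..1....2
Authorship (.=original, N=cursor N): . 3 . . 1 . . . . 2
Index 0: author = original

Answer: original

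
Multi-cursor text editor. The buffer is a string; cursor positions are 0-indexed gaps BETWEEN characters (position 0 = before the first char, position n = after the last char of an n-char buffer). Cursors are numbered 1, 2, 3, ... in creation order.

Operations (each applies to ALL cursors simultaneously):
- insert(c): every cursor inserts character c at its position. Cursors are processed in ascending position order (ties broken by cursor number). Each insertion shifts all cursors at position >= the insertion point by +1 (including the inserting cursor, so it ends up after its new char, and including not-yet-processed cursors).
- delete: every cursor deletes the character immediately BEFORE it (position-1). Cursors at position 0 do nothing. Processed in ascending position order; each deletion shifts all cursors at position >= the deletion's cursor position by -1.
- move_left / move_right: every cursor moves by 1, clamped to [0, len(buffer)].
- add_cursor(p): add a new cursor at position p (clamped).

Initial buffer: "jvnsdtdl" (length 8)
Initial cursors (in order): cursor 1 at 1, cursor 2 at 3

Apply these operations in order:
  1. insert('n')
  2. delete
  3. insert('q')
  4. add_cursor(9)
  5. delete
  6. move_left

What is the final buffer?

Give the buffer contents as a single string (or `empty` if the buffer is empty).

After op 1 (insert('n')): buffer="jnvnnsdtdl" (len 10), cursors c1@2 c2@5, authorship .1..2.....
After op 2 (delete): buffer="jvnsdtdl" (len 8), cursors c1@1 c2@3, authorship ........
After op 3 (insert('q')): buffer="jqvnqsdtdl" (len 10), cursors c1@2 c2@5, authorship .1..2.....
After op 4 (add_cursor(9)): buffer="jqvnqsdtdl" (len 10), cursors c1@2 c2@5 c3@9, authorship .1..2.....
After op 5 (delete): buffer="jvnsdtl" (len 7), cursors c1@1 c2@3 c3@6, authorship .......
After op 6 (move_left): buffer="jvnsdtl" (len 7), cursors c1@0 c2@2 c3@5, authorship .......

Answer: jvnsdtl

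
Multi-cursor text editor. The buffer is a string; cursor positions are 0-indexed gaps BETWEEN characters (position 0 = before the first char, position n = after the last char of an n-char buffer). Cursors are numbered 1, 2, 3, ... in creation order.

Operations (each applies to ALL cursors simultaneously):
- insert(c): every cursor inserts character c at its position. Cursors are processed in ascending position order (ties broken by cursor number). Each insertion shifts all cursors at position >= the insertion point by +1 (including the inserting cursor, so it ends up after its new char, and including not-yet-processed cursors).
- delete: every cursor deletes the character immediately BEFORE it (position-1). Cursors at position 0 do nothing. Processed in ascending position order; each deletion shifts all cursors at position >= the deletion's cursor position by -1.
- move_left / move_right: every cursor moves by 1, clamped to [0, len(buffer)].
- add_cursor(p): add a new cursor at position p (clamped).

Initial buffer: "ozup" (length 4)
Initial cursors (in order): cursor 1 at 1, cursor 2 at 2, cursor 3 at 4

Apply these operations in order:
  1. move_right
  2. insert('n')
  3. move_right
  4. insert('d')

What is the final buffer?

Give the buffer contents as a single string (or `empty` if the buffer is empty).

After op 1 (move_right): buffer="ozup" (len 4), cursors c1@2 c2@3 c3@4, authorship ....
After op 2 (insert('n')): buffer="oznunpn" (len 7), cursors c1@3 c2@5 c3@7, authorship ..1.2.3
After op 3 (move_right): buffer="oznunpn" (len 7), cursors c1@4 c2@6 c3@7, authorship ..1.2.3
After op 4 (insert('d')): buffer="oznudnpdnd" (len 10), cursors c1@5 c2@8 c3@10, authorship ..1.12.233

Answer: oznudnpdnd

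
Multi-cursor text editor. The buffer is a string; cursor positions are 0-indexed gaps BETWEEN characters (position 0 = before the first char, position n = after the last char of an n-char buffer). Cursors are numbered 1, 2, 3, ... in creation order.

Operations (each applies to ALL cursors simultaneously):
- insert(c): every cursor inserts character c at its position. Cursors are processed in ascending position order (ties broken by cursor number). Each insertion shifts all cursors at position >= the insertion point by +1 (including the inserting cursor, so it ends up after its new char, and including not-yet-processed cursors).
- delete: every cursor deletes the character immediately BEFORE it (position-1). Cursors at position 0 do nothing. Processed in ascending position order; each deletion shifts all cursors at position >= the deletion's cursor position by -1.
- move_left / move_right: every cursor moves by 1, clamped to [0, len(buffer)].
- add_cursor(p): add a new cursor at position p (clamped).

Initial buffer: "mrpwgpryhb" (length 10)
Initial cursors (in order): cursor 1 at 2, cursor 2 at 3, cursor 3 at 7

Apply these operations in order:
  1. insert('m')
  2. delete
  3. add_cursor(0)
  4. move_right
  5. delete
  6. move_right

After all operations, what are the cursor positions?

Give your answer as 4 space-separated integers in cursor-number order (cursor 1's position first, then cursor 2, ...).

After op 1 (insert('m')): buffer="mrmpmwgprmyhb" (len 13), cursors c1@3 c2@5 c3@10, authorship ..1.2....3...
After op 2 (delete): buffer="mrpwgpryhb" (len 10), cursors c1@2 c2@3 c3@7, authorship ..........
After op 3 (add_cursor(0)): buffer="mrpwgpryhb" (len 10), cursors c4@0 c1@2 c2@3 c3@7, authorship ..........
After op 4 (move_right): buffer="mrpwgpryhb" (len 10), cursors c4@1 c1@3 c2@4 c3@8, authorship ..........
After op 5 (delete): buffer="rgprhb" (len 6), cursors c4@0 c1@1 c2@1 c3@4, authorship ......
After op 6 (move_right): buffer="rgprhb" (len 6), cursors c4@1 c1@2 c2@2 c3@5, authorship ......

Answer: 2 2 5 1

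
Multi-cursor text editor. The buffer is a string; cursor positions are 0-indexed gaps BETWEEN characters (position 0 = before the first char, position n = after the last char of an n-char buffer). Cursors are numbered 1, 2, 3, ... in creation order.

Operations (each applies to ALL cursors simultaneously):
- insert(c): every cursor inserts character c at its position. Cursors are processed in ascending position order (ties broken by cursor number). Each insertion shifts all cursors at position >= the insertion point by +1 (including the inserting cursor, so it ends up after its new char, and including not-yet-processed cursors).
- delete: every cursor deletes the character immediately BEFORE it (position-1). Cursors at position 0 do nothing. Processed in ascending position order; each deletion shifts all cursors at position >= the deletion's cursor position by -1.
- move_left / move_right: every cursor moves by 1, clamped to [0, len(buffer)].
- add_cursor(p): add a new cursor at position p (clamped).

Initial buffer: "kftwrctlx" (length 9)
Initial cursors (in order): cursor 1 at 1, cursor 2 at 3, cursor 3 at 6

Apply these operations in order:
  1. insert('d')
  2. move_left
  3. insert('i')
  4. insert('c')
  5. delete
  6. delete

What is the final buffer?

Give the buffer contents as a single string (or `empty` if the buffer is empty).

Answer: kdftdwrcdtlx

Derivation:
After op 1 (insert('d')): buffer="kdftdwrcdtlx" (len 12), cursors c1@2 c2@5 c3@9, authorship .1..2...3...
After op 2 (move_left): buffer="kdftdwrcdtlx" (len 12), cursors c1@1 c2@4 c3@8, authorship .1..2...3...
After op 3 (insert('i')): buffer="kidftidwrcidtlx" (len 15), cursors c1@2 c2@6 c3@11, authorship .11..22...33...
After op 4 (insert('c')): buffer="kicdfticdwrcicdtlx" (len 18), cursors c1@3 c2@8 c3@14, authorship .111..222...333...
After op 5 (delete): buffer="kidftidwrcidtlx" (len 15), cursors c1@2 c2@6 c3@11, authorship .11..22...33...
After op 6 (delete): buffer="kdftdwrcdtlx" (len 12), cursors c1@1 c2@4 c3@8, authorship .1..2...3...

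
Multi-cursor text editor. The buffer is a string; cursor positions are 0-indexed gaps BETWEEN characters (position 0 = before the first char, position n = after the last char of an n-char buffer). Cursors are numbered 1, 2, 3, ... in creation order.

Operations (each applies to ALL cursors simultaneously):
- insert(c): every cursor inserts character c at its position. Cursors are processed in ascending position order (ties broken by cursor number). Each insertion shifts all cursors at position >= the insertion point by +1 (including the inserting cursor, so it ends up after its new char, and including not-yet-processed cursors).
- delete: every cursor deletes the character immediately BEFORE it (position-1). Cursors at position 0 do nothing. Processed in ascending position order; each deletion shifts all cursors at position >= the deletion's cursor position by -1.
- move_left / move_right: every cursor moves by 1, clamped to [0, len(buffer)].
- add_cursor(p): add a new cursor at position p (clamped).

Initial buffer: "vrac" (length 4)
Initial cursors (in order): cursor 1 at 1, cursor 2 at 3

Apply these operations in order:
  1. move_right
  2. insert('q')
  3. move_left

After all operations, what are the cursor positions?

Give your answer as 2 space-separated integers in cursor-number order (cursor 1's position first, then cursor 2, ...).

After op 1 (move_right): buffer="vrac" (len 4), cursors c1@2 c2@4, authorship ....
After op 2 (insert('q')): buffer="vrqacq" (len 6), cursors c1@3 c2@6, authorship ..1..2
After op 3 (move_left): buffer="vrqacq" (len 6), cursors c1@2 c2@5, authorship ..1..2

Answer: 2 5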